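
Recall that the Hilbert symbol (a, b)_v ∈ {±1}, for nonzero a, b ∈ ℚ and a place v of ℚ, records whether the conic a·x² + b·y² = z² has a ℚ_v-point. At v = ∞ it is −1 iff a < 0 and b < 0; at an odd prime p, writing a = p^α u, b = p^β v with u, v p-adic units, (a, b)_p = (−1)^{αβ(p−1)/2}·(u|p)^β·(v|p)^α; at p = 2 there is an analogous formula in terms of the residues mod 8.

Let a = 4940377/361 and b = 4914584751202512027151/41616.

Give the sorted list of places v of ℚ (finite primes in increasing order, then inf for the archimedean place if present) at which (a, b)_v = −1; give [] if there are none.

[23, 41]

Mod squares: a ≡ 29233, b ≡ 20550799. Check v ∈ {∞, 2, 3, 13, 17, 19, 23, 31, 37, 41}.
v=17: a=17^0·(≡6), b=17^-2·(≡8) mod 17; (6|17)=-1, (8|17)=+1; (−1)^{0·-2·8}·(-1)^-2·(+1)^0 = +1.
v=3: a=3^0·(≡1), b=3^-2·(≡1) mod 3; (1|3)=+1, (1|3)=+1; (−1)^{0·-2·1}·(+1)^-2·(+1)^0 = +1.
v=∞: 29233 > 0 and 20550799 > 0  ⇒  (a,b)_∞ = +1.
v=31: a=31^1·(≡6), b=31^3·(≡7) mod 31; (6|31)=-1, (7|31)=+1; (−1)^{1·3·15}·(-1)^3·(+1)^1 = +1.
v=23: a=23^1·(≡3), b=23^7·(≡13) mod 23; (3|23)=+1, (13|23)=+1; (−1)^{1·7·11}·(+1)^7·(+1)^1 = -1.
v=41: a=41^1·(≡31), b=41^3·(≡26) mod 41; (31|41)=+1, (26|41)=-1; (−1)^{1·3·20}·(+1)^3·(-1)^1 = -1.
v=13: a=13^2·(≡10), b=13^0·(≡1) mod 13; (10|13)=+1, (1|13)=+1; (−1)^{2·0·6}·(+1)^0·(+1)^2 = +1.
v=2: v_2(a)=0, v_2(b)=-4; units ≡ 1, 7 (mod 8); ε·ε+αω+βω = 0·1+0·0+-4·0 ≡ 0  ⇒  (a,b)_2 = +1.
v=37: a=37^0·(≡30), b=37^1·(≡22) mod 37; (30|37)=+1, (22|37)=-1; (−1)^{0·1·18}·(+1)^1·(-1)^0 = +1.
v=19: a=19^-2·(≡16), b=19^1·(≡8) mod 19; (16|19)=+1, (8|19)=-1; (−1)^{-2·1·9}·(+1)^1·(-1)^-2 = +1.
|Ram(29233, 20550799)| = 2, even; anisotropic at {23, 41}.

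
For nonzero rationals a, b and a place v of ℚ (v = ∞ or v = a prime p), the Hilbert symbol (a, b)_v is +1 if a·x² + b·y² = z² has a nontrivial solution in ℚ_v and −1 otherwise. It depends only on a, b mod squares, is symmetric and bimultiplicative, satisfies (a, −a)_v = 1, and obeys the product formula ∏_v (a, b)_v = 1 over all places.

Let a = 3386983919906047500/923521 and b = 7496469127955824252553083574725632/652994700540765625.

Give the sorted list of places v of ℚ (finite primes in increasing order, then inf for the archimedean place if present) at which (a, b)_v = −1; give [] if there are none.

[2, 13]

Mod squares: a ≡ 4992611, b ≡ 323. Check v ∈ {∞, 2, 3, 5, 7, 11, 13, 17, 19, 23, 29, 31, 41}.
v=29: a=29^1·(≡2), b=29^2·(≡4) mod 29; (2|29)=-1, (4|29)=+1; (−1)^{1·2·14}·(-1)^2·(+1)^1 = +1.
v=7: a=7^0·(≡1), b=7^-2·(≡4) mod 7; (1|7)=+1, (4|7)=+1; (−1)^{0·-2·3}·(+1)^-2·(+1)^0 = +1.
v=11: a=11^0·(≡10), b=11^2·(≡5) mod 11; (10|11)=-1, (5|11)=+1; (−1)^{0·2·5}·(-1)^2·(+1)^0 = +1.
v=41: a=41^1·(≡10), b=41^4·(≡32) mod 41; (10|41)=+1, (32|41)=+1; (−1)^{1·4·20}·(+1)^4·(+1)^1 = +1.
v=13: a=13^1·(≡3), b=13^2·(≡11) mod 13; (3|13)=+1, (11|13)=-1; (−1)^{1·2·6}·(+1)^2·(-1)^1 = -1.
v=3: a=3^2·(≡2), b=3^4·(≡2) mod 3; (2|3)=-1, (2|3)=-1; (−1)^{2·4·1}·(-1)^4·(-1)^2 = +1.
v=2: v_2(a)=2, v_2(b)=10; units ≡ 3, 3 (mod 8); ε·ε+αω+βω = 1·1+2·1+10·1 ≡ 1  ⇒  (a,b)_2 = -1.
v=17: a=17^5·(≡13), b=17^5·(≡13) mod 17; (13|17)=+1, (13|17)=+1; (−1)^{5·5·8}·(+1)^5·(+1)^5 = +1.
v=23: a=23^0·(≡16), b=23^2·(≡18) mod 23; (16|23)=+1, (18|23)=+1; (−1)^{0·2·11}·(+1)^2·(+1)^0 = +1.
v=31: a=31^-4·(≡3), b=31^-8·(≡12) mod 31; (3|31)=-1, (12|31)=-1; (−1)^{-4·-8·15}·(-1)^-8·(-1)^-4 = +1.
v=∞: 4992611 > 0 and 323 > 0  ⇒  (a,b)_∞ = +1.
v=19: a=19^3·(≡18), b=19^5·(≡9) mod 19; (18|19)=-1, (9|19)=+1; (−1)^{3·5·9}·(-1)^5·(+1)^3 = +1.
v=5: a=5^4·(≡1), b=5^-6·(≡3) mod 5; (1|5)=+1, (3|5)=-1; (−1)^{4·-6·2}·(+1)^-6·(-1)^4 = +1.
Ram(4992611, 323) = {2, 13}; no ℚ_2-point on the conic.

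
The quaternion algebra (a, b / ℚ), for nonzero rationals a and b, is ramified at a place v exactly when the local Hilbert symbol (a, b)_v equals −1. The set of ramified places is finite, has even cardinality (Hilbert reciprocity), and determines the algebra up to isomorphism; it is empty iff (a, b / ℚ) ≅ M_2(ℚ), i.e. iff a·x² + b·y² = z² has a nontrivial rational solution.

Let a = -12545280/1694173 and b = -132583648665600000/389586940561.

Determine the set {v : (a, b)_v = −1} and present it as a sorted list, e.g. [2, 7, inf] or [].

[2, 13, 17, inf]

(a, b) ≡ (-65, -85) mod (ℚ^×)²; places V = {2, 3, 5, 7, 11, 13, 17, 19, ∞}.
(a,b)_7: α=0, u≡3; β=-2, v≡6 (mod 7); (3|7)=-1, (6|7)=-1; sign (−1)^0·-1^-2·-1^0 = +1.
(a,b)_13: α=-1, u≡5; β=-2, v≡5 (mod 13); (5|13)=-1, (5|13)=-1; sign (−1)^0·-1^-2·-1^-1 = -1.
(a,b)_3: α=4, u≡1; β=2, v≡2 (mod 3); (1|3)=+1, (2|3)=-1; sign (−1)^0·+1^2·-1^4 = +1.
(a,b)_19: α=-4, u≡6; β=-6, v≡14 (mod 19); (6|19)=+1, (14|19)=-1; sign (−1)^0·+1^-6·-1^-4 = +1.
(a,b)_17: α=0, u≡10; β=3, v≡12 (mod 17); (10|17)=-1, (12|17)=-1; sign (−1)^0·-1^3·-1^0 = -1.
(a,b)_11: α=2, u≡9; β=4, v≡1 (mod 11); (9|11)=+1, (1|11)=+1; sign (−1)^0·+1^4·+1^2 = +1.
(a,b)_2: α=8, β=16; u≡7, v≡3 (mod 8); ε(u)ε(v)=1·1, αω(v)=8·1, βω(u)=16·0; sum ≡ 1  ⇒  -1.
(a,b)_5: α=1, u≡3; β=5, v≡3 (mod 5); (3|5)=-1, (3|5)=-1; sign (−1)^0·-1^5·-1^1 = +1.
(a,b)_∞: sgn(-65)=−, sgn(-85)=−, so -1.
(-65, -85 / ℚ) ramifies at {2, 13, 17, ∞}: a division algebra.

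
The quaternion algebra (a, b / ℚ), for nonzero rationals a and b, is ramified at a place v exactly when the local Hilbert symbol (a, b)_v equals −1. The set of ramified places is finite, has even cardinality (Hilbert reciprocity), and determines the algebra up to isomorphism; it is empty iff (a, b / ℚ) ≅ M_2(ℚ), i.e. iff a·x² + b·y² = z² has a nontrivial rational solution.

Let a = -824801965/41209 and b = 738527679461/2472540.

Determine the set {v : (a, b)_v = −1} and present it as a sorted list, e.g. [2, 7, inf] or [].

Mod squares: a ≡ -3565, b ≡ 395715. Check v ∈ {∞, 2, 3, 5, 7, 11, 13, 23, 29, 31, 37}.
v=37: a=37^2·(≡18), b=37^3·(≡29) mod 37; (18|37)=-1, (29|37)=-1; (−1)^{2·3·18}·(-1)^3·(-1)^2 = -1.
v=2: v_2(a)=0, v_2(b)=-2; units ≡ 3, 3 (mod 8); ε·ε+αω+βω = 1·1+0·1+-2·1 ≡ 1  ⇒  (a,b)_2 = -1.
v=29: a=29^-2·(≡26), b=29^-2·(≡12) mod 29; (26|29)=-1, (12|29)=-1; (−1)^{-2·-2·14}·(-1)^-2·(-1)^-2 = +1.
v=23: a=23^1·(≡13), b=23^1·(≡12) mod 23; (13|23)=+1, (12|23)=+1; (−1)^{1·1·11}·(+1)^1·(+1)^1 = -1.
v=11: a=11^0·(≡8), b=11^2·(≡4) mod 11; (8|11)=-1, (4|11)=+1; (−1)^{0·2·5}·(-1)^2·(+1)^0 = +1.
v=31: a=31^1·(≡1), b=31^1·(≡23) mod 31; (1|31)=+1, (23|31)=-1; (−1)^{1·1·15}·(+1)^1·(-1)^1 = +1.
v=7: a=7^-2·(≡6), b=7^-2·(≡3) mod 7; (6|7)=-1, (3|7)=-1; (−1)^{-2·-2·3}·(-1)^-2·(-1)^-2 = +1.
v=13: a=13^2·(≡12), b=13^2·(≡5) mod 13; (12|13)=+1, (5|13)=-1; (−1)^{2·2·6}·(+1)^2·(-1)^2 = +1.
v=5: a=5^1·(≡3), b=5^-1·(≡2) mod 5; (3|5)=-1, (2|5)=-1; (−1)^{1·-1·2}·(-1)^-1·(-1)^1 = +1.
v=3: a=3^0·(≡2), b=3^-1·(≡1) mod 3; (2|3)=-1, (1|3)=+1; (−1)^{0·-1·1}·(-1)^-1·(+1)^0 = -1.
v=∞: -3565 < 0 and 395715 > 0  ⇒  (a,b)_∞ = +1.
|Ram(-3565, 395715)| = 4, even; anisotropic at {2, 3, 23, 37}.

[2, 3, 23, 37]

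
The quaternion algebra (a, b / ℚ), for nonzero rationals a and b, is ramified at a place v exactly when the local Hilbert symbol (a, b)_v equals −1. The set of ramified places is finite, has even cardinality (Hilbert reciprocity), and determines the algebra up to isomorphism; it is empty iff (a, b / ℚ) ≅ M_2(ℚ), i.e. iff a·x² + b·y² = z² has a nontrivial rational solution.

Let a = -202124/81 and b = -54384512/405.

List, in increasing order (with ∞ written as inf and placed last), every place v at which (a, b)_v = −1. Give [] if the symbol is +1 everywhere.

Mod squares: a ≡ -299, b ≡ -86710. Check v ∈ {∞, 2, 3, 5, 7, 13, 23, 29}.
v=29: a=29^0·(≡28), b=29^1·(≡14) mod 29; (28|29)=+1, (14|29)=-1; (−1)^{0·1·14}·(+1)^1·(-1)^0 = +1.
v=2: v_2(a)=2, v_2(b)=7; units ≡ 5, 5 (mod 8); ε·ε+αω+βω = 0·0+2·1+7·1 ≡ 1  ⇒  (a,b)_2 = -1.
v=∞: -299 < 0 and -86710 < 0  ⇒  (a,b)_∞ = -1.
v=13: a=13^3·(≡4), b=13^1·(≡1) mod 13; (4|13)=+1, (1|13)=+1; (−1)^{3·1·6}·(+1)^1·(+1)^3 = +1.
v=5: a=5^0·(≡1), b=5^-1·(≡3) mod 5; (1|5)=+1, (3|5)=-1; (−1)^{0·-1·2}·(+1)^-1·(-1)^0 = +1.
v=3: a=3^-4·(≡1), b=3^-4·(≡2) mod 3; (1|3)=+1, (2|3)=-1; (−1)^{-4·-4·1}·(+1)^-4·(-1)^-4 = +1.
v=23: a=23^1·(≡19), b=23^1·(≡16) mod 23; (19|23)=-1, (16|23)=+1; (−1)^{1·1·11}·(-1)^1·(+1)^1 = +1.
v=7: a=7^0·(≡2), b=7^2·(≡3) mod 7; (2|7)=+1, (3|7)=-1; (−1)^{0·2·3}·(+1)^2·(-1)^0 = +1.
|Ram(-299, -86710)| = 2, even; anisotropic at {2, ∞}.

[2, inf]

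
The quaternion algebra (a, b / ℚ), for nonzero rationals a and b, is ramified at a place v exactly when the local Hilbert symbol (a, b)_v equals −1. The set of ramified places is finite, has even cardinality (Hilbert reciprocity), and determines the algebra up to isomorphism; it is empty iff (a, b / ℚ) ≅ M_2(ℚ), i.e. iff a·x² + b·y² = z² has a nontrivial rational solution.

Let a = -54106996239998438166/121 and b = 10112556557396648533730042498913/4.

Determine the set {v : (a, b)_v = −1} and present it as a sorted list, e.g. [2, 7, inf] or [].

[31, 37, 41, 47]

(a, b) ≡ (-92966, 893513) mod (ℚ^×)²; places V = {2, 3, 11, 19, 23, 31, 37, 41, 43, 47, ∞}.
(a,b)_47: α=1, u≡11; β=2, v≡41 (mod 47); (11|47)=-1, (41|47)=-1; sign (−1)^0·-1^2·-1^1 = -1.
(a,b)_∞: sgn(-92966)=−, sgn(893513)=+, so +1.
(a,b)_2: α=1, β=-2; u≡5, v≡1 (mod 8); ε(u)ε(v)=0·0, αω(v)=1·0, βω(u)=-2·1; sum ≡ 0  ⇒  +1.
(a,b)_31: α=2, u≡22; β=3, v≡24 (mod 31); (22|31)=-1, (24|31)=-1; sign (−1)^0·-1^3·-1^2 = -1.
(a,b)_3: α=6, u≡1; β=8, v≡2 (mod 3); (1|3)=+1, (2|3)=-1; sign (−1)^0·+1^8·-1^6 = +1.
(a,b)_41: α=2, u≡28; β=3, v≡6 (mod 41); (28|41)=-1, (6|41)=-1; sign (−1)^0·-1^3·-1^2 = -1.
(a,b)_19: α=2, u≡4; β=3, v≡3 (mod 19); (4|19)=+1, (3|19)=-1; sign (−1)^0·+1^3·-1^2 = +1.
(a,b)_11: α=-2, u≡10; β=0, v≡1 (mod 11); (10|11)=-1, (1|11)=+1; sign (−1)^0·-1^0·+1^-2 = +1.
(a,b)_23: α=1, u≡8; β=2, v≡9 (mod 23); (8|23)=+1, (9|23)=+1; sign (−1)^0·+1^2·+1^1 = +1.
(a,b)_37: α=2, u≡29; β=3, v≡34 (mod 37); (29|37)=-1, (34|37)=+1; sign (−1)^0·-1^3·+1^2 = -1.
(a,b)_43: α=1, u≡6; β=2, v≡24 (mod 43); (6|43)=+1, (24|43)=+1; sign (−1)^0·+1^2·+1^1 = +1.
|Ram(-92966, 893513)| = 4, even; anisotropic at {31, 37, 41, 47}.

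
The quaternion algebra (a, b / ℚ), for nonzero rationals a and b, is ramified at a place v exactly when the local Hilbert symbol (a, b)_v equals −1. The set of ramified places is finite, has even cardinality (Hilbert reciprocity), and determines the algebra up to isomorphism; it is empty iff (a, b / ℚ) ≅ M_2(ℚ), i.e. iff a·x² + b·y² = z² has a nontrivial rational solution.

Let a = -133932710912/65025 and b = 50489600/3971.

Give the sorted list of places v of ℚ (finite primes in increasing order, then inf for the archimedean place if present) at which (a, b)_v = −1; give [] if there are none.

Mod squares: a ≡ -1463, b ≡ 1771. Check v ∈ {∞, 2, 3, 5, 7, 11, 13, 17, 19, 23}.
v=∞: -1463 < 0 and 1771 > 0  ⇒  (a,b)_∞ = +1.
v=11: a=11^1·(≡10), b=11^-1·(≡2) mod 11; (10|11)=-1, (2|11)=-1; (−1)^{1·-1·5}·(-1)^-1·(-1)^1 = -1.
v=19: a=19^1·(≡18), b=19^-2·(≡11) mod 19; (18|19)=-1, (11|19)=+1; (−1)^{1·-2·9}·(-1)^-2·(+1)^1 = +1.
v=7: a=7^1·(≡4), b=7^3·(≡2) mod 7; (4|7)=+1, (2|7)=+1; (−1)^{1·3·3}·(+1)^3·(+1)^1 = -1.
v=2: v_2(a)=10, v_2(b)=8; units ≡ 1, 3 (mod 8); ε·ε+αω+βω = 0·1+10·1+8·0 ≡ 0  ⇒  (a,b)_2 = +1.
v=5: a=5^-2·(≡3), b=5^2·(≡4) mod 5; (3|5)=-1, (4|5)=+1; (−1)^{-2·2·2}·(-1)^2·(+1)^-2 = +1.
v=23: a=23^2·(≡9), b=23^1·(≡13) mod 23; (9|23)=+1, (13|23)=+1; (−1)^{2·1·11}·(+1)^1·(+1)^2 = +1.
v=17: a=17^-2·(≡2), b=17^0·(≡11) mod 17; (2|17)=+1, (11|17)=-1; (−1)^{-2·0·8}·(+1)^0·(-1)^-2 = +1.
v=3: a=3^-2·(≡1), b=3^0·(≡1) mod 3; (1|3)=+1, (1|3)=+1; (−1)^{-2·0·1}·(+1)^0·(+1)^-2 = +1.
v=13: a=13^2·(≡6), b=13^0·(≡3) mod 13; (6|13)=-1, (3|13)=+1; (−1)^{2·0·6}·(-1)^0·(+1)^2 = +1.
|Ram(-1463, 1771)| = 2, even; anisotropic at {7, 11}.

[7, 11]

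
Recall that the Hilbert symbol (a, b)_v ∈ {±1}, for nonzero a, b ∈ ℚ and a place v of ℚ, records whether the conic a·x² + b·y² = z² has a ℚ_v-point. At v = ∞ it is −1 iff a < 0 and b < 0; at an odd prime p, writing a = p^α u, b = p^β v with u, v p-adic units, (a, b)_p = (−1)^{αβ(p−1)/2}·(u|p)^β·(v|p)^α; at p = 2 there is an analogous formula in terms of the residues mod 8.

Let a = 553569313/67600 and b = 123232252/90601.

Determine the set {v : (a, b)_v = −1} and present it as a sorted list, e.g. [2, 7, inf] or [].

[13, 23]

Mod squares: a ≡ 12673, b ≡ 30808063. Check v ∈ {∞, 2, 5, 7, 11, 13, 17, 19, 23, 29, 43}.
v=2: v_2(a)=-4, v_2(b)=2; units ≡ 1, 7 (mod 8); ε·ε+αω+βω = 0·1+-4·0+2·0 ≡ 0  ⇒  (a,b)_2 = +1.
v=23: a=23^1·(≡14), b=23^1·(≡7) mod 23; (14|23)=-1, (7|23)=-1; (−1)^{1·1·11}·(-1)^1·(-1)^1 = -1.
v=17: a=17^0·(≡8), b=17^1·(≡11) mod 17; (8|17)=+1, (11|17)=-1; (−1)^{0·1·8}·(+1)^1·(-1)^0 = +1.
v=7: a=7^0·(≡3), b=7^-2·(≡3) mod 7; (3|7)=-1, (3|7)=-1; (−1)^{0·-2·3}·(-1)^-2·(-1)^0 = +1.
v=19: a=19^3·(≡12), b=19^1·(≡16) mod 19; (12|19)=-1, (16|19)=+1; (−1)^{3·1·9}·(-1)^1·(+1)^3 = +1.
v=∞: 12673 > 0 and 30808063 > 0  ⇒  (a,b)_∞ = +1.
v=29: a=29^1·(≡14), b=29^1·(≡21) mod 29; (14|29)=-1, (21|29)=-1; (−1)^{1·1·14}·(-1)^1·(-1)^1 = +1.
v=13: a=13^-2·(≡5), b=13^1·(≡3) mod 13; (5|13)=-1, (3|13)=+1; (−1)^{-2·1·6}·(-1)^1·(+1)^-2 = -1.
v=5: a=5^-2·(≡2), b=5^0·(≡2) mod 5; (2|5)=-1, (2|5)=-1; (−1)^{-2·0·2}·(-1)^0·(-1)^-2 = +1.
v=43: a=43^0·(≡21), b=43^-2·(≡31) mod 43; (21|43)=+1, (31|43)=+1; (−1)^{0·-2·21}·(+1)^-2·(+1)^0 = +1.
v=11: a=11^2·(≡4), b=11^1·(≡3) mod 11; (4|11)=+1, (3|11)=+1; (−1)^{2·1·5}·(+1)^1·(+1)^2 = +1.
(12673, 30808063 / ℚ) ramifies at {13, 23}: a division algebra.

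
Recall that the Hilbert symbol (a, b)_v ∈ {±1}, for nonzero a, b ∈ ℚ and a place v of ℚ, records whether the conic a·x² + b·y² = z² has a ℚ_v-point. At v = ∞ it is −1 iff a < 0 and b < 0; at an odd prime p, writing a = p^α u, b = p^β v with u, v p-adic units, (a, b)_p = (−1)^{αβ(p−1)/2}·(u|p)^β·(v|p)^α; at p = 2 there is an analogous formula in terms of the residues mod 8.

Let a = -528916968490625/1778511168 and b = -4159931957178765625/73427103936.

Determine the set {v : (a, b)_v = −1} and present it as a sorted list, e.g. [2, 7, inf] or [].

[7, inf]

Mod squares: a ≡ -23205, b ≡ -51. Check v ∈ {∞, 2, 3, 5, 7, 11, 13, 17, 23, 31, 41}.
v=3: a=3^-5·(≡2), b=3^-5·(≡1) mod 3; (2|3)=-1, (1|3)=+1; (−1)^{-5·-5·1}·(-1)^-5·(+1)^-5 = +1.
v=11: a=11^4·(≡3), b=11^6·(≡4) mod 11; (3|11)=+1, (4|11)=+1; (−1)^{4·6·5}·(+1)^6·(+1)^4 = +1.
v=7: a=7^-1·(≡3), b=7^0·(≡6) mod 7; (3|7)=-1, (6|7)=-1; (−1)^{-1·0·3}·(-1)^0·(-1)^-1 = -1.
v=31: a=31^-2·(≡18), b=31^-2·(≡23) mod 31; (18|31)=+1, (23|31)=-1; (−1)^{-2·-2·15}·(+1)^-2·(-1)^-2 = +1.
v=13: a=13^1·(≡9), b=13^2·(≡4) mod 13; (9|13)=+1, (4|13)=+1; (−1)^{1·2·6}·(+1)^2·(+1)^1 = +1.
v=17: a=17^-1·(≡6), b=17^-3·(≡3) mod 17; (6|17)=-1, (3|17)=-1; (−1)^{-1·-3·8}·(-1)^-3·(-1)^-1 = +1.
v=41: a=41^2·(≡39), b=41^2·(≡8) mod 41; (39|41)=+1, (8|41)=+1; (−1)^{2·2·20}·(+1)^2·(+1)^2 = +1.
v=2: v_2(a)=-6, v_2(b)=-6; units ≡ 3, 5 (mod 8); ε·ε+αω+βω = 1·0+-6·1+-6·1 ≡ 0  ⇒  (a,b)_2 = +1.
v=5: a=5^5·(≡1), b=5^6·(≡4) mod 5; (1|5)=+1, (4|5)=+1; (−1)^{5·6·2}·(+1)^6·(+1)^5 = +1.
v=∞: -23205 < 0 and -51 < 0  ⇒  (a,b)_∞ = -1.
v=23: a=23^2·(≡4), b=23^2·(≡12) mod 23; (4|23)=+1, (12|23)=+1; (−1)^{2·2·11}·(+1)^2·(+1)^2 = +1.
(-23205, -51 / ℚ) ramifies at {7, ∞}: a division algebra.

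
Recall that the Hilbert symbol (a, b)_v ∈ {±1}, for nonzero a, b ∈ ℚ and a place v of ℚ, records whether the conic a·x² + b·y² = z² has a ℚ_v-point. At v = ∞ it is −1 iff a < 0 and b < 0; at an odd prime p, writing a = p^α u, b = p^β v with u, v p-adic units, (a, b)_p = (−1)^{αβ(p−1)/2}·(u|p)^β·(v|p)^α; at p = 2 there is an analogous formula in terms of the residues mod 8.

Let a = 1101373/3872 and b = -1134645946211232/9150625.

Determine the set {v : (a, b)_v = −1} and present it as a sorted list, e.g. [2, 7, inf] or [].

Mod squares: a ≡ 266, b ≡ -4522. Check v ∈ {∞, 2, 3, 5, 7, 11, 13, 17, 19}.
v=11: a=11^-2·(≡2), b=11^-4·(≡2) mod 11; (2|11)=-1, (2|11)=-1; (−1)^{-2·-4·5}·(-1)^-4·(-1)^-2 = +1.
v=13: a=13^2·(≡11), b=13^6·(≡11) mod 13; (11|13)=-1, (11|13)=-1; (−1)^{2·6·6}·(-1)^6·(-1)^2 = +1.
v=19: a=19^1·(≡10), b=19^3·(≡17) mod 19; (10|19)=-1, (17|19)=+1; (−1)^{1·3·9}·(-1)^3·(+1)^1 = +1.
v=17: a=17^0·(≡10), b=17^1·(≡12) mod 17; (10|17)=-1, (12|17)=-1; (−1)^{0·1·8}·(-1)^1·(-1)^0 = -1.
v=2: v_2(a)=-5, v_2(b)=5; units ≡ 5, 3 (mod 8); ε·ε+αω+βω = 0·1+-5·1+5·1 ≡ 0  ⇒  (a,b)_2 = +1.
v=∞: 266 > 0 and -4522 < 0  ⇒  (a,b)_∞ = +1.
v=3: a=3^0·(≡2), b=3^2·(≡2) mod 3; (2|3)=-1, (2|3)=-1; (−1)^{0·2·1}·(-1)^2·(-1)^0 = +1.
v=7: a=7^3·(≡5), b=7^1·(≡3) mod 7; (5|7)=-1, (3|7)=-1; (−1)^{3·1·3}·(-1)^1·(-1)^3 = -1.
v=5: a=5^0·(≡4), b=5^-4·(≡3) mod 5; (4|5)=+1, (3|5)=-1; (−1)^{0·-4·2}·(+1)^-4·(-1)^0 = +1.
|Ram(266, -4522)| = 2, even; anisotropic at {7, 17}.

[7, 17]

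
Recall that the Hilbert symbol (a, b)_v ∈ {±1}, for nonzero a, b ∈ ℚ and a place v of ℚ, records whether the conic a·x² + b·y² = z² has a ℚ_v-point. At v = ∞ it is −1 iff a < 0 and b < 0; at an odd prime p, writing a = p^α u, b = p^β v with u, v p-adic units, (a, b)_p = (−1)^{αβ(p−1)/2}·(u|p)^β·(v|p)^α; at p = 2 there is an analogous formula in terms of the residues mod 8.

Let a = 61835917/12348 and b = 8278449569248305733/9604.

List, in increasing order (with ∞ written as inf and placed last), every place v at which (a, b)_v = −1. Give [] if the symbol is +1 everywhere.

[7, 31]

(a, b) ≡ (2561251, 365893) mod (ℚ^×)²; places V = {2, 3, 7, 11, 13, 29, 31, 37, ∞}.
(a,b)_3: α=-2, u≡1; β=0, v≡1 (mod 3); (1|3)=+1, (1|3)=+1; sign (−1)^0·+1^0·+1^-2 = +1.
(a,b)_∞: sgn(2561251)=+, sgn(365893)=+, so +1.
(a,b)_37: α=1, u≡16; β=3, v≡1 (mod 37); (16|37)=+1, (1|37)=+1; sign (−1)^0·+1^3·+1^1 = +1.
(a,b)_13: α=2, u≡9; β=2, v≡7 (mod 13); (9|13)=+1, (7|13)=-1; sign (−1)^0·+1^2·-1^2 = +1.
(a,b)_2: α=-2, β=-2; u≡3, v≡5 (mod 8); ε(u)ε(v)=1·0, αω(v)=-2·1, βω(u)=-2·1; sum ≡ 0  ⇒  +1.
(a,b)_11: α=1, u≡3; β=3, v≡7 (mod 11); (3|11)=+1, (7|11)=-1; sign (−1)^1·+1^3·-1^1 = +1.
(a,b)_31: α=1, u≡26; β=3, v≡27 (mod 31); (26|31)=-1, (27|31)=-1; sign (−1)^1·-1^3·-1^1 = -1.
(a,b)_7: α=-3, u≡3; β=-4, v≡5 (mod 7); (3|7)=-1, (5|7)=-1; sign (−1)^0·-1^-4·-1^-3 = -1.
(a,b)_29: α=1, u≡21; β=3, v≡21 (mod 29); (21|29)=-1, (21|29)=-1; sign (−1)^0·-1^3·-1^1 = +1.
Ram(2561251, 365893) = {7, 31}; no ℚ_7-point on the conic.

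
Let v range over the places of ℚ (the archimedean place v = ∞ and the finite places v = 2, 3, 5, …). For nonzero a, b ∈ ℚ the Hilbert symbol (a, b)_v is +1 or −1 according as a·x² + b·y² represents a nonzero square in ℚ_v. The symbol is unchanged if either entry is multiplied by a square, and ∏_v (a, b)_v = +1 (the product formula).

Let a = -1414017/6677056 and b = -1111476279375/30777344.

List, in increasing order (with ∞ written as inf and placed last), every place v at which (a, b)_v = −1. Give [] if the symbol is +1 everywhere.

[13, inf]

Mod squares: a ≡ -33, b ≡ -182. Check v ∈ {∞, 2, 3, 5, 7, 11, 13, 17, 19, 23}.
v=7: a=7^0·(≡4), b=7^3·(≡2) mod 7; (4|7)=+1, (2|7)=+1; (−1)^{0·3·3}·(+1)^3·(+1)^0 = +1.
v=2: v_2(a)=-6, v_2(b)=-13; units ≡ 7, 5 (mod 8); ε·ε+αω+βω = 1·0+-6·1+-13·0 ≡ 0  ⇒  (a,b)_2 = +1.
v=17: a=17^-2·(≡9), b=17^-2·(≡10) mod 17; (9|17)=+1, (10|17)=-1; (−1)^{-2·-2·8}·(+1)^-2·(-1)^-2 = +1.
v=∞: -33 < 0 and -182 < 0  ⇒  (a,b)_∞ = -1.
v=5: a=5^0·(≡3), b=5^4·(≡2) mod 5; (3|5)=-1, (2|5)=-1; (−1)^{0·4·2}·(-1)^4·(-1)^0 = +1.
v=19: a=19^-2·(≡17), b=19^0·(≡14) mod 19; (17|19)=+1, (14|19)=-1; (−1)^{-2·0·9}·(+1)^0·(-1)^-2 = +1.
v=11: a=11^1·(≡10), b=11^2·(≡4) mod 11; (10|11)=-1, (4|11)=+1; (−1)^{1·2·5}·(-1)^2·(+1)^1 = +1.
v=23: a=23^2·(≡1), b=23^2·(≡18) mod 23; (1|23)=+1, (18|23)=+1; (−1)^{2·2·11}·(+1)^2·(+1)^2 = +1.
v=3: a=3^5·(≡1), b=3^4·(≡1) mod 3; (1|3)=+1, (1|3)=+1; (−1)^{5·4·1}·(+1)^4·(+1)^5 = +1.
v=13: a=13^0·(≡5), b=13^-1·(≡1) mod 13; (5|13)=-1, (1|13)=+1; (−1)^{0·-1·6}·(-1)^-1·(+1)^0 = -1.
Ram(-33, -182) = {13, ∞}; no ℚ_13-point on the conic.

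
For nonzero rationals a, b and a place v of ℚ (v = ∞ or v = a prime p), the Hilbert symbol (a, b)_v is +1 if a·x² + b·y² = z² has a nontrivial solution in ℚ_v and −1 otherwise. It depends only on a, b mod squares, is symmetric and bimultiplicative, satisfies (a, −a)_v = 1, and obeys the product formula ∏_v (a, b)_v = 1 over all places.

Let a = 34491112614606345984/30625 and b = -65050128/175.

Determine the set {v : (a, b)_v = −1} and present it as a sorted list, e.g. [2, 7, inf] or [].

(a, b) ≡ (8151, -231) mod (ℚ^×)²; places V = {2, 3, 5, 7, 11, 13, 19, ∞}.
(a,b)_2: α=8, β=4; u≡7, v≡1 (mod 8); ε(u)ε(v)=1·0, αω(v)=8·0, βω(u)=4·0; sum ≡ 0  ⇒  +1.
(a,b)_19: α=1, u≡9; β=0, v≡5 (mod 19); (9|19)=+1, (5|19)=+1; sign (−1)^0·+1^0·+1^1 = +1.
(a,b)_3: α=15, u≡2; β=7, v≡1 (mod 3); (2|3)=-1, (1|3)=+1; sign (−1)^1·-1^7·+1^15 = +1.
(a,b)_13: α=5, u≡1; β=2, v≡3 (mod 13); (1|13)=+1, (3|13)=+1; sign (−1)^0·+1^2·+1^5 = +1.
(a,b)_5: α=-4, u≡1; β=-2, v≡1 (mod 5); (1|5)=+1, (1|5)=+1; sign (−1)^0·+1^-2·+1^-4 = +1.
(a,b)_11: α=3, u≡9; β=1, v≡4 (mod 11); (9|11)=+1, (4|11)=+1; sign (−1)^1·+1^1·+1^3 = -1.
(a,b)_∞: sgn(8151)=+, sgn(-231)=−, so +1.
(a,b)_7: α=-2, u≡3; β=-1, v≡1 (mod 7); (3|7)=-1, (1|7)=+1; sign (−1)^0·-1^-1·+1^-2 = -1.
(8151, -231 / ℚ) ramifies at {7, 11}: a division algebra.

[7, 11]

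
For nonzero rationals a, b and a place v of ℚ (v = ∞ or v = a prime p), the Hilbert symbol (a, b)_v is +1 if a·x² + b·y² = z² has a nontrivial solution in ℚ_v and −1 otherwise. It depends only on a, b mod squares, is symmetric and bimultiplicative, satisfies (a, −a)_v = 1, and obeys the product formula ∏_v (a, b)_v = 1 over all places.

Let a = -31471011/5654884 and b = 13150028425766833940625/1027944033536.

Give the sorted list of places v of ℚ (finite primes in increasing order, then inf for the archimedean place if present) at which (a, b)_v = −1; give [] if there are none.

Mod squares: a ≡ -19, b ≡ 32045. Check v ∈ {∞, 2, 3, 5, 7, 11, 13, 17, 19, 29, 41}.
v=3: a=3^4·(≡2), b=3^10·(≡2) mod 3; (2|3)=-1, (2|3)=-1; (−1)^{4·10·1}·(-1)^10·(-1)^4 = +1.
v=11: a=11^2·(≡1), b=11^4·(≡8) mod 11; (1|11)=+1, (8|11)=-1; (−1)^{2·4·5}·(+1)^4·(-1)^2 = +1.
v=2: v_2(a)=-2, v_2(b)=-8; units ≡ 5, 5 (mod 8); ε·ε+αω+βω = 0·0+-2·1+-8·1 ≡ 0  ⇒  (a,b)_2 = +1.
v=19: a=19^1·(≡12), b=19^4·(≡6) mod 19; (12|19)=-1, (6|19)=+1; (−1)^{1·4·9}·(-1)^4·(+1)^1 = +1.
v=29: a=29^-2·(≡2), b=29^-1·(≡8) mod 29; (2|29)=-1, (8|29)=-1; (−1)^{-2·-1·14}·(-1)^-1·(-1)^-2 = -1.
v=41: a=41^-2·(≡28), b=41^-4·(≡35) mod 41; (28|41)=-1, (35|41)=-1; (−1)^{-2·-4·20}·(-1)^-4·(-1)^-2 = +1.
v=5: a=5^0·(≡1), b=5^5·(≡1) mod 5; (1|5)=+1, (1|5)=+1; (−1)^{0·5·2}·(+1)^5·(+1)^0 = +1.
v=∞: -19 < 0 and 32045 > 0  ⇒  (a,b)_∞ = +1.
v=17: a=17^0·(≡13), b=17^1·(≡13) mod 17; (13|17)=+1, (13|17)=+1; (−1)^{0·1·8}·(+1)^1·(+1)^0 = +1.
v=13: a=13^2·(≡6), b=13^3·(≡2) mod 13; (6|13)=-1, (2|13)=-1; (−1)^{2·3·6}·(-1)^3·(-1)^2 = -1.
v=7: a=7^0·(≡4), b=7^-2·(≡5) mod 7; (4|7)=+1, (5|7)=-1; (−1)^{0·-2·3}·(+1)^-2·(-1)^0 = +1.
|Ram(-19, 32045)| = 2, even; anisotropic at {13, 29}.

[13, 29]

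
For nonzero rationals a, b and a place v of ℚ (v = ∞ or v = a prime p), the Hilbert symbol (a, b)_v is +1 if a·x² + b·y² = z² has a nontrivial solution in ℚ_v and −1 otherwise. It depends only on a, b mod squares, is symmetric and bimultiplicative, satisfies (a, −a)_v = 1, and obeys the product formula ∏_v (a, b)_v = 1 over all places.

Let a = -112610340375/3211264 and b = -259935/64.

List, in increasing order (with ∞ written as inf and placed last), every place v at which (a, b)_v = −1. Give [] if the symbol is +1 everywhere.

[3, 13, 43, inf]

(a, b) ≡ (-15, -259935) mod (ℚ^×)²; places V = {2, 3, 5, 7, 13, 31, 43, ∞}.
(a,b)_31: α=2, u≡18; β=1, v≡8 (mod 31); (18|31)=+1, (8|31)=+1; sign (−1)^0·+1^1·+1^2 = +1.
(a,b)_2: α=-16, β=-6; u≡1, v≡1 (mod 8); ε(u)ε(v)=0·0, αω(v)=-16·0, βω(u)=-6·0; sum ≡ 0  ⇒  +1.
(a,b)_43: α=2, u≡42; β=1, v≡7 (mod 43); (42|43)=-1, (7|43)=-1; sign (−1)^0·-1^1·-1^2 = -1.
(a,b)_13: α=2, u≡5; β=1, v≡1 (mod 13); (5|13)=-1, (1|13)=+1; sign (−1)^0·-1^1·+1^2 = -1.
(a,b)_7: α=-2, u≡3; β=0, v≡3 (mod 7); (3|7)=-1, (3|7)=-1; sign (−1)^0·-1^0·-1^-2 = +1.
(a,b)_5: α=3, u≡3; β=1, v≡2 (mod 5); (3|5)=-1, (2|5)=-1; sign (−1)^0·-1^1·-1^3 = +1.
(a,b)_∞: sgn(-15)=−, sgn(-259935)=−, so -1.
(a,b)_3: α=1, u≡1; β=1, v≡1 (mod 3); (1|3)=+1, (1|3)=+1; sign (−1)^1·+1^1·+1^1 = -1.
Ram(-15, -259935) = {3, 13, 43, ∞}; no ℚ_3-point on the conic.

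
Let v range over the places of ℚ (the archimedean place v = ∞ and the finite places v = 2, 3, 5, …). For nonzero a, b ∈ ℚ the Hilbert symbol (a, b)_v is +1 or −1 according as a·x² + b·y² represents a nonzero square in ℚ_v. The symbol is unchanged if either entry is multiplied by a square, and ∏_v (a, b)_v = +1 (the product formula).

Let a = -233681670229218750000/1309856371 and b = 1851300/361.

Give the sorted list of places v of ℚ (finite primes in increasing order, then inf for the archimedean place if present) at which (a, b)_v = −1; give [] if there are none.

(a, b) ≡ (-3857, 17) mod (ℚ^×)²; places V = {2, 3, 5, 7, 11, 17, 19, 23, 29, ∞}.
(a,b)_5: α=10, u≡3; β=2, v≡2 (mod 5); (3|5)=-1, (2|5)=-1; sign (−1)^0·-1^2·-1^10 = +1.
(a,b)_3: α=6, u≡1; β=2, v≡2 (mod 3); (1|3)=+1, (2|3)=-1; sign (−1)^0·+1^2·-1^6 = +1.
(a,b)_∞: sgn(-3857)=−, sgn(17)=+, so +1.
(a,b)_29: α=1, u≡17; β=0, v≡11 (mod 29); (17|29)=-1, (11|29)=-1; sign (−1)^0·-1^0·-1^1 = -1.
(a,b)_17: α=4, u≡8; β=1, v≡8 (mod 17); (8|17)=+1, (8|17)=+1; sign (−1)^0·+1^1·+1^4 = +1.
(a,b)_23: α=-2, u≡5; β=0, v≡22 (mod 23); (5|23)=-1, (22|23)=-1; sign (−1)^0·-1^0·-1^-2 = +1.
(a,b)_11: α=2, u≡4; β=2, v≡6 (mod 11); (4|11)=+1, (6|11)=-1; sign (−1)^0·+1^2·-1^2 = +1.
(a,b)_19: α=-5, u≡17; β=-2, v≡16 (mod 19); (17|19)=+1, (16|19)=+1; sign (−1)^0·+1^-2·+1^-5 = +1.
(a,b)_7: α=1, u≡2; β=0, v≡6 (mod 7); (2|7)=+1, (6|7)=-1; sign (−1)^0·+1^0·-1^1 = -1.
(a,b)_2: α=4, β=2; u≡7, v≡1 (mod 8); ε(u)ε(v)=1·0, αω(v)=4·0, βω(u)=2·0; sum ≡ 0  ⇒  +1.
|Ram(-3857, 17)| = 2, even; anisotropic at {7, 29}.

[7, 29]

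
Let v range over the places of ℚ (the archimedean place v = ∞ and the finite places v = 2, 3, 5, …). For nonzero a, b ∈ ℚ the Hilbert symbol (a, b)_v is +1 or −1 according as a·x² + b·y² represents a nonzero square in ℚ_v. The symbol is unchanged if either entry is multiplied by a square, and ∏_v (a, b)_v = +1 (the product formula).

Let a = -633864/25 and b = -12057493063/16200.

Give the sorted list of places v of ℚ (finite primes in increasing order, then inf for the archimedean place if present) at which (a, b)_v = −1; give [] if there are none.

[11, inf]

(a, b) ≡ (-66, -14) mod (ℚ^×)²; places V = {2, 3, 5, 7, 11, ∞}.
(a,b)_5: α=-2, u≡1; β=-2, v≡4 (mod 5); (1|5)=+1, (4|5)=+1; sign (−1)^0·+1^-2·+1^-2 = +1.
(a,b)_3: α=1, u≡2; β=-4, v≡1 (mod 3); (2|3)=-1, (1|3)=+1; sign (−1)^0·-1^-4·+1^1 = +1.
(a,b)_11: α=1, u≡9; β=4, v≡2 (mod 11); (9|11)=+1, (2|11)=-1; sign (−1)^0·+1^4·-1^1 = -1.
(a,b)_∞: sgn(-66)=−, sgn(-14)=−, so -1.
(a,b)_2: α=3, β=-3; u≡7, v≡1 (mod 8); ε(u)ε(v)=1·0, αω(v)=3·0, βω(u)=-3·0; sum ≡ 0  ⇒  +1.
(a,b)_7: α=4, u≡4; β=7, v≡5 (mod 7); (4|7)=+1, (5|7)=-1; sign (−1)^0·+1^7·-1^4 = +1.
(-66, -14 / ℚ) ramifies at {11, ∞}: a division algebra.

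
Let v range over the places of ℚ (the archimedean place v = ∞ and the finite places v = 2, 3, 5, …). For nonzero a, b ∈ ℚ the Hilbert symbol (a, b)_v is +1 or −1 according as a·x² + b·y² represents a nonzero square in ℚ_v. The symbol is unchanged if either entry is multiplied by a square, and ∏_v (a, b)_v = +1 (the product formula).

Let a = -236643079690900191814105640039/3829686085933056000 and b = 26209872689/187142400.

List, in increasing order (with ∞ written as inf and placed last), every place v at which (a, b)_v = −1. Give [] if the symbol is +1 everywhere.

[3, 11]

Mod squares: a ≡ -1785, b ≡ 1001. Check v ∈ {∞, 2, 3, 5, 7, 11, 13, 17, 19, 43, 53}.
v=13: a=13^4·(≡4), b=13^1·(≡9) mod 13; (4|13)=+1, (9|13)=+1; (−1)^{4·1·6}·(+1)^1·(+1)^4 = +1.
v=43: a=43^4·(≡23), b=43^2·(≡19) mod 43; (23|43)=+1, (19|43)=-1; (−1)^{4·2·21}·(+1)^2·(-1)^4 = +1.
v=53: a=53^2·(≡46), b=53^0·(≡10) mod 53; (46|53)=+1, (10|53)=+1; (−1)^{2·0·26}·(+1)^0·(+1)^2 = +1.
v=5: a=5^-3·(≡2), b=5^-2·(≡4) mod 5; (2|5)=-1, (4|5)=+1; (−1)^{-3·-2·2}·(-1)^-2·(+1)^-3 = +1.
v=11: a=11^6·(≡6), b=11^1·(≡9) mod 11; (6|11)=-1, (9|11)=+1; (−1)^{6·1·5}·(-1)^1·(+1)^6 = -1.
v=7: a=7^3·(≡4), b=7^3·(≡5) mod 7; (4|7)=+1, (5|7)=-1; (−1)^{3·3·3}·(+1)^3·(-1)^3 = +1.
v=∞: -1785 < 0 and 1001 > 0  ⇒  (a,b)_∞ = +1.
v=3: a=3^-15·(≡2), b=3^-4·(≡2) mod 3; (2|3)=-1, (2|3)=-1; (−1)^{-15·-4·1}·(-1)^-4·(-1)^-15 = -1.
v=17: a=17^5·(≡12), b=17^2·(≡15) mod 17; (12|17)=-1, (15|17)=+1; (−1)^{5·2·8}·(-1)^2·(+1)^5 = +1.
v=19: a=19^-4·(≡5), b=19^-2·(≡3) mod 19; (5|19)=+1, (3|19)=-1; (−1)^{-4·-2·9}·(+1)^-2·(-1)^-4 = +1.
v=2: v_2(a)=-14, v_2(b)=-8; units ≡ 7, 1 (mod 8); ε·ε+αω+βω = 1·0+-14·0+-8·0 ≡ 0  ⇒  (a,b)_2 = +1.
|Ram(-1785, 1001)| = 2, even; anisotropic at {3, 11}.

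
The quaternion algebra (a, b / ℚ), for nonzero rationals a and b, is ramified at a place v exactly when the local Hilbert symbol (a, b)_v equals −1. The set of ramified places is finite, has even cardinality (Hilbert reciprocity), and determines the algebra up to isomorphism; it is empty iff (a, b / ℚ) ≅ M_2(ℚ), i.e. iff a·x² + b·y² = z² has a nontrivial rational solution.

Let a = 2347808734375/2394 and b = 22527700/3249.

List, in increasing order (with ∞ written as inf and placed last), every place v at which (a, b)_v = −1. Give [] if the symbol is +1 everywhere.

(a, b) ≡ (236503526, 1333) mod (ℚ^×)²; places V = {2, 3, 5, 7, 13, 19, 23, 29, 31, 43, ∞}.
(a,b)_3: α=-2, u≡2; β=-2, v≡1 (mod 3); (2|3)=-1, (1|3)=+1; sign (−1)^0·-1^-2·+1^-2 = +1.
(a,b)_∞: sgn(236503526)=+, sgn(1333)=+, so +1.
(a,b)_19: α=-1, u≡12; β=-2, v≡3 (mod 19); (12|19)=-1, (3|19)=-1; sign (−1)^0·-1^-2·-1^-1 = -1.
(a,b)_5: α=6, u≡1; β=2, v≡2 (mod 5); (1|5)=+1, (2|5)=-1; sign (−1)^0·+1^2·-1^6 = +1.
(a,b)_2: α=-1, β=2; u≡3, v≡5 (mod 8); ε(u)ε(v)=1·0, αω(v)=-1·1, βω(u)=2·1; sum ≡ 1  ⇒  -1.
(a,b)_43: α=1, u≡4; β=1, v≡21 (mod 43); (4|43)=+1, (21|43)=+1; sign (−1)^1·+1^1·+1^1 = -1.
(a,b)_7: α=-1, u≡1; β=0, v≡6 (mod 7); (1|7)=+1, (6|7)=-1; sign (−1)^0·+1^0·-1^-1 = -1.
(a,b)_23: α=1, u≡15; β=0, v≡20 (mod 23); (15|23)=-1, (20|23)=-1; sign (−1)^0·-1^0·-1^1 = -1.
(a,b)_13: α=2, u≡12; β=2, v≡2 (mod 13); (12|13)=+1, (2|13)=-1; sign (−1)^0·+1^2·-1^2 = +1.
(a,b)_31: α=1, u≡12; β=1, v≡21 (mod 31); (12|31)=-1, (21|31)=-1; sign (−1)^1·-1^1·-1^1 = -1.
(a,b)_29: α=1, u≡4; β=0, v≡7 (mod 29); (4|29)=+1, (7|29)=+1; sign (−1)^0·+1^0·+1^1 = +1.
Ram(236503526, 1333) = {2, 7, 19, 23, 31, 43}; no ℚ_2-point on the conic.

[2, 7, 19, 23, 31, 43]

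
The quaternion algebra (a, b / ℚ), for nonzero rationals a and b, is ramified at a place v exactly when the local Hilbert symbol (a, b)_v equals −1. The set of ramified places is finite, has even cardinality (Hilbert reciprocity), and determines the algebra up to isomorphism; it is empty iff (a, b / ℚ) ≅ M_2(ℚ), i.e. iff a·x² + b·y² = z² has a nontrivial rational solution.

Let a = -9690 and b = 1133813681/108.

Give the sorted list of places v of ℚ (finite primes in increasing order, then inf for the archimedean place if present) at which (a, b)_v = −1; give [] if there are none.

Mod squares: a ≡ -9690, b ≡ 232323. Check v ∈ {∞, 2, 3, 5, 7, 11, 13, 17, 19, 23, 37}.
v=3: a=3^1·(≡1), b=3^-3·(≡2) mod 3; (1|3)=+1, (2|3)=-1; (−1)^{1·-3·1}·(+1)^-3·(-1)^1 = +1.
v=11: a=11^0·(≡1), b=11^4·(≡5) mod 11; (1|11)=+1, (5|11)=+1; (−1)^{0·4·5}·(+1)^4·(+1)^0 = +1.
v=17: a=17^1·(≡8), b=17^0·(≡4) mod 17; (8|17)=+1, (4|17)=+1; (−1)^{1·0·8}·(+1)^0·(+1)^1 = +1.
v=37: a=37^0·(≡4), b=37^1·(≡3) mod 37; (4|37)=+1, (3|37)=+1; (−1)^{0·1·18}·(+1)^1·(+1)^0 = +1.
v=19: a=19^1·(≡3), b=19^0·(≡15) mod 19; (3|19)=-1, (15|19)=-1; (−1)^{1·0·9}·(-1)^0·(-1)^1 = -1.
v=7: a=7^0·(≡5), b=7^1·(≡4) mod 7; (5|7)=-1, (4|7)=+1; (−1)^{0·1·3}·(-1)^1·(+1)^0 = -1.
v=2: v_2(a)=1, v_2(b)=-2; units ≡ 3, 3 (mod 8); ε·ε+αω+βω = 1·1+1·1+-2·1 ≡ 0  ⇒  (a,b)_2 = +1.
v=23: a=23^0·(≡16), b=23^1·(≡3) mod 23; (16|23)=+1, (3|23)=+1; (−1)^{0·1·11}·(+1)^1·(+1)^0 = +1.
v=13: a=13^0·(≡8), b=13^1·(≡12) mod 13; (8|13)=-1, (12|13)=+1; (−1)^{0·1·6}·(-1)^1·(+1)^0 = -1.
v=∞: -9690 < 0 and 232323 > 0  ⇒  (a,b)_∞ = +1.
v=5: a=5^1·(≡2), b=5^0·(≡2) mod 5; (2|5)=-1, (2|5)=-1; (−1)^{1·0·2}·(-1)^0·(-1)^1 = -1.
|Ram(-9690, 232323)| = 4, even; anisotropic at {5, 7, 13, 19}.

[5, 7, 13, 19]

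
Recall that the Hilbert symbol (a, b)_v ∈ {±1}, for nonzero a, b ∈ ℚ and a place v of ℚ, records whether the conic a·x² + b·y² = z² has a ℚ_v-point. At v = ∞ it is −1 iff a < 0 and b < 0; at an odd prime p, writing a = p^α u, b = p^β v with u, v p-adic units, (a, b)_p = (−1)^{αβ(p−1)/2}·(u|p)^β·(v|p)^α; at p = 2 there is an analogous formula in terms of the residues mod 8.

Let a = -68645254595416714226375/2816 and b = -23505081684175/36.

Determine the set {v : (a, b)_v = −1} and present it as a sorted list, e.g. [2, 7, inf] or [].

Mod squares: a ≡ -5005, b ≡ -392863. Check v ∈ {∞, 2, 3, 5, 7, 11, 13, 17, 19, 23, 29, 31, 37}.
v=3: a=3^0·(≡2), b=3^-2·(≡2) mod 3; (2|3)=-1, (2|3)=-1; (−1)^{0·-2·1}·(-1)^-2·(-1)^0 = +1.
v=19: a=19^2·(≡17), b=19^1·(≡10) mod 19; (17|19)=+1, (10|19)=-1; (−1)^{2·1·9}·(+1)^1·(-1)^2 = +1.
v=29: a=29^2·(≡26), b=29^1·(≡9) mod 29; (26|29)=-1, (9|29)=+1; (−1)^{2·1·14}·(-1)^1·(+1)^2 = -1.
v=17: a=17^0·(≡11), b=17^2·(≡5) mod 17; (11|17)=-1, (5|17)=-1; (−1)^{0·2·8}·(-1)^2·(-1)^0 = +1.
v=5: a=5^3·(≡4), b=5^2·(≡3) mod 5; (4|5)=+1, (3|5)=-1; (−1)^{3·2·2}·(+1)^2·(-1)^3 = -1.
v=37: a=37^2·(≡34), b=37^0·(≡25) mod 37; (34|37)=+1, (25|37)=+1; (−1)^{2·0·18}·(+1)^0·(+1)^2 = +1.
v=∞: -5005 < 0 and -392863 < 0  ⇒  (a,b)_∞ = -1.
v=7: a=7^1·(≡6), b=7^2·(≡5) mod 7; (6|7)=-1, (5|7)=-1; (−1)^{1·2·3}·(-1)^2·(-1)^1 = -1.
v=13: a=13^5·(≡8), b=13^2·(≡9) mod 13; (8|13)=-1, (9|13)=+1; (−1)^{5·2·6}·(-1)^2·(+1)^5 = +1.
v=11: a=11^-1·(≡7), b=11^0·(≡10) mod 11; (7|11)=-1, (10|11)=-1; (−1)^{-1·0·5}·(-1)^0·(-1)^-1 = -1.
v=23: a=23^2·(≡1), b=23^1·(≡16) mod 23; (1|23)=+1, (16|23)=+1; (−1)^{2·1·11}·(+1)^1·(+1)^2 = +1.
v=31: a=31^2·(≡24), b=31^1·(≡22) mod 31; (24|31)=-1, (22|31)=-1; (−1)^{2·1·15}·(-1)^1·(-1)^2 = -1.
v=2: v_2(a)=-8, v_2(b)=-2; units ≡ 3, 1 (mod 8); ε·ε+αω+βω = 1·0+-8·0+-2·1 ≡ 0  ⇒  (a,b)_2 = +1.
Ram(-5005, -392863) = {5, 7, 11, 29, 31, ∞}; no ℚ_5-point on the conic.

[5, 7, 11, 29, 31, inf]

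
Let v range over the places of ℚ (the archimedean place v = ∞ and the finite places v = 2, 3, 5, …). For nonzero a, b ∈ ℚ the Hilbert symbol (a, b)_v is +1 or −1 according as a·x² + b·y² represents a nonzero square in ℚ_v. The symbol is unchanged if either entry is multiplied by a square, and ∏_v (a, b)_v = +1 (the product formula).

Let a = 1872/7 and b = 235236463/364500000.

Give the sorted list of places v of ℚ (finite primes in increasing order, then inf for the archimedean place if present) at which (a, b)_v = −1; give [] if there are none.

(a, b) ≡ (91, 14) mod (ℚ^×)²; places V = {2, 3, 5, 7, 11, 13, 17, 31, ∞}.
(a,b)_31: α=0, u≡15; β=2, v≡14 (mod 31); (15|31)=-1, (14|31)=+1; sign (−1)^0·-1^2·+1^0 = +1.
(a,b)_∞: sgn(91)=+, sgn(14)=+, so +1.
(a,b)_5: α=0, u≡1; β=-6, v≡1 (mod 5); (1|5)=+1, (1|5)=+1; sign (−1)^0·+1^-6·+1^0 = +1.
(a,b)_13: α=1, u≡2; β=0, v≡1 (mod 13); (2|13)=-1, (1|13)=+1; sign (−1)^0·-1^0·+1^1 = +1.
(a,b)_3: α=2, u≡1; β=-6, v≡2 (mod 3); (1|3)=+1, (2|3)=-1; sign (−1)^0·+1^-6·-1^2 = +1.
(a,b)_17: α=0, u≡10; β=2, v≡3 (mod 17); (10|17)=-1, (3|17)=-1; sign (−1)^0·-1^2·-1^0 = +1.
(a,b)_2: α=4, β=-5; u≡3, v≡7 (mod 8); ε(u)ε(v)=1·1, αω(v)=4·0, βω(u)=-5·1; sum ≡ 0  ⇒  +1.
(a,b)_7: α=-1, u≡3; β=1, v≡2 (mod 7); (3|7)=-1, (2|7)=+1; sign (−1)^1·-1^1·+1^-1 = +1.
(a,b)_11: α=0, u≡5; β=2, v≡1 (mod 11); (5|11)=+1, (1|11)=+1; sign (−1)^0·+1^2·+1^0 = +1.
Ram(a, b) = ∅: the form 91·x² + 14·y² − z² is isotropic over every ℚ_v, so by Hasse–Minkowski it is isotropic over ℚ.

[]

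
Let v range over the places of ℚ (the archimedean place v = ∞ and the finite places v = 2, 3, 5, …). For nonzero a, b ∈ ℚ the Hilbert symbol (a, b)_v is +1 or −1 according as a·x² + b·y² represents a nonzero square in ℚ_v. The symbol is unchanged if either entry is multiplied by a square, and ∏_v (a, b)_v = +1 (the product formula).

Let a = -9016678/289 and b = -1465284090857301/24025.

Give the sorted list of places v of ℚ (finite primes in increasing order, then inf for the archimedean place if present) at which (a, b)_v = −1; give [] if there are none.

[2, 11, 13, 19, 29, 37, 53, inf]

Mod squares: a ≡ -74518, b ≡ -2915341. Check v ∈ {∞, 2, 3, 5, 11, 13, 17, 19, 29, 31, 37, 47, 53}.
v=11: a=11^2·(≡6), b=11^1·(≡3) mod 11; (6|11)=-1, (3|11)=+1; (−1)^{2·1·5}·(-1)^1·(+1)^2 = -1.
v=19: a=19^1·(≡5), b=19^1·(≡9) mod 19; (5|19)=+1, (9|19)=+1; (−1)^{1·1·9}·(+1)^1·(+1)^1 = -1.
v=31: a=31^0·(≡23), b=31^-2·(≡17) mod 31; (23|31)=-1, (17|31)=-1; (−1)^{0·-2·15}·(-1)^-2·(-1)^0 = +1.
v=5: a=5^0·(≡3), b=5^-2·(≡4) mod 5; (3|5)=-1, (4|5)=+1; (−1)^{0·-2·2}·(-1)^-2·(+1)^0 = +1.
v=17: a=17^-2·(≡3), b=17^0·(≡7) mod 17; (3|17)=-1, (7|17)=-1; (−1)^{-2·0·8}·(-1)^0·(-1)^-2 = +1.
v=3: a=3^0·(≡2), b=3^4·(≡2) mod 3; (2|3)=-1, (2|3)=-1; (−1)^{0·4·1}·(-1)^4·(-1)^0 = +1.
v=47: a=47^0·(≡12), b=47^2·(≡29) mod 47; (12|47)=+1, (29|47)=-1; (−1)^{0·2·23}·(+1)^2·(-1)^0 = +1.
v=2: v_2(a)=1, v_2(b)=0; units ≡ 5, 3 (mod 8); ε·ε+αω+βω = 0·1+1·1+0·1 ≡ 1  ⇒  (a,b)_2 = -1.
v=∞: -74518 < 0 and -2915341 < 0  ⇒  (a,b)_∞ = -1.
v=53: a=53^1·(≡9), b=53^2·(≡35) mod 53; (9|53)=+1, (35|53)=-1; (−1)^{1·2·26}·(+1)^2·(-1)^1 = -1.
v=13: a=13^0·(≡6), b=13^1·(≡8) mod 13; (6|13)=-1, (8|13)=-1; (−1)^{0·1·6}·(-1)^1·(-1)^0 = -1.
v=37: a=37^1·(≡7), b=37^1·(≡22) mod 37; (7|37)=+1, (22|37)=-1; (−1)^{1·1·18}·(+1)^1·(-1)^1 = -1.
v=29: a=29^0·(≡27), b=29^1·(≡11) mod 29; (27|29)=-1, (11|29)=-1; (−1)^{0·1·14}·(-1)^1·(-1)^0 = -1.
Ram(-74518, -2915341) = {2, 11, 13, 19, 29, 37, 53, ∞}; no ℚ_2-point on the conic.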